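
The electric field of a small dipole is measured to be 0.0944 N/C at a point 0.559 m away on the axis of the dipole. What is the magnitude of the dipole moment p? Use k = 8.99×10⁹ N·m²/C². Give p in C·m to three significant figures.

On axis E = 2kp/r³, so p = Er³/(2k).
p = (0.0944)·(0.559)³ / (2·8.99×10⁹) = 9.171×10⁻¹³ C·m.

p ≈ 9.17×10⁻¹³ C·m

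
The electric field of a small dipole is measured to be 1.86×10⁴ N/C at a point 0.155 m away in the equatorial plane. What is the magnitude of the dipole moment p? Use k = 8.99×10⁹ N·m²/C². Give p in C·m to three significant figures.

In the equatorial plane E = kp/r³, so p = Er³/(k).
p = (1.86×10⁴)·(0.155)³ / (8.99×10⁹) = 7.705×10⁻⁹ C·m.

p ≈ 7.70×10⁻⁹ C·m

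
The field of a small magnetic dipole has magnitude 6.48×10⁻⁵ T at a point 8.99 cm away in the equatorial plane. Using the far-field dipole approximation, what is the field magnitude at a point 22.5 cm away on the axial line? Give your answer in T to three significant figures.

Dipole fields scale as 1/r³ in the far field.
The axial field is twice the equatorial field at the same r, so the geometry factor is 2/1.
B₂ = B₁ · (2/1) · (r₁/r₂)³ = 6.48×10⁻⁵ · 2 · (8.99/22.5)³.
(r₁/r₂)³ = (0.3996)³ = 0.06379.
B₂ ≈ 8.267×10⁻⁶ T.

B ≈ 8.27×10⁻⁶ T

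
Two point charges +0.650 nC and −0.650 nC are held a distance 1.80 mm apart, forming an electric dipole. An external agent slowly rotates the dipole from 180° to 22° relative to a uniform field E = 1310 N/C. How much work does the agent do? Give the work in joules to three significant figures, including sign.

Dipole moment p = qd = (6.50×10⁻¹⁰ C)(0.00180 m) = 1.17×10⁻¹² C·m.
W_ext = ΔU = U(θ₂) − U(θ₁) = −pE cosθ₂ − (−pE cosθ₁) = pE(cosθ₁ − cosθ₂).
W = (1.17×10⁻¹²)(1310)·(cos180° − cos22°) = (1.533×10⁻⁹)·(-1.9272) = -2.954×10⁻⁹ J.

W ≈ -2.95×10⁻⁹ J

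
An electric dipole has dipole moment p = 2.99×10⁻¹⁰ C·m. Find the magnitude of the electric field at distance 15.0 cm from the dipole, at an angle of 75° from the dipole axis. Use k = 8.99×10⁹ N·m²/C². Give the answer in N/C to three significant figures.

At angle θ the dipole field magnitude is E = (kp/r³)·√(1 + 3cos²θ).
kp/r³ = (8.99×10⁹)(2.99×10⁻¹⁰) / (0.150)³ = 796.4 N/C.
√(1 + 3cos²75°) = √(1 + 3·0.0670) = √1.2010 ≈ 1.0959.
E ≈ 796.4 × 1.096 = 872.8 N/C.

E ≈ 873 N/C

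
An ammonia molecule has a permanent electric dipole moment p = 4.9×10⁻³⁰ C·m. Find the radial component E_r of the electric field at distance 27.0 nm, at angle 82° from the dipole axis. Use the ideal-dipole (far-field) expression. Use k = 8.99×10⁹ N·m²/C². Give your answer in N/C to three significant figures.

For a dipole, E_r = (2kp cosθ)/r³.
kp/r³ = (8.99×10⁹)(4.90×10⁻³⁰)/(2.70×10⁻⁸)³ = 2238 N/C.
E_r = 2·2238·cos82° = 622.9 N/C.

E_r ≈ 623 N/C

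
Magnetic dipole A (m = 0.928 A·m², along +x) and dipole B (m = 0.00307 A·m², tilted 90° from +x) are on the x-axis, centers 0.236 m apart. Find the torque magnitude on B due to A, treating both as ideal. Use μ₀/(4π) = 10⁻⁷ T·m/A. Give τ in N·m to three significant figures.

τ ≈ 4.33×10⁻⁸ N·m

Dipole B is on the axis of dipole A, so B₁ there is axial: B₁ = (μ₀/4π)·2m₁/r³ along +x.
B₁ = 2(10⁻⁷)(0.928)/(0.236)³ = 1.412×10⁻⁵ T.
τ = m₂ B₁ sinθ.
τ = (0.00307)(1.412×10⁻⁵)·sin90° = 4.335×10⁻⁸ N·m.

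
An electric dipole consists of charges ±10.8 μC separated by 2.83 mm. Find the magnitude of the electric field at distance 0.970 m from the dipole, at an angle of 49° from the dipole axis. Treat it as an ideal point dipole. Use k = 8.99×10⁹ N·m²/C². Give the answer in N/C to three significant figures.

Dipole moment p = qd = (1.08×10⁻⁵ C)(0.00283 m) = 3.056×10⁻⁸ C·m.
At angle θ the dipole field magnitude is E = (kp/r³)·√(1 + 3cos²θ).
kp/r³ = (8.99×10⁹)(3.056×10⁻⁸) / (0.970)³ = 301.0 N/C.
√(1 + 3cos²49°) = √(1 + 3·0.4304) = √2.2912 ≈ 1.5137.
E ≈ 301.0 × 1.514 = 455.7 N/C.

E ≈ 456 N/C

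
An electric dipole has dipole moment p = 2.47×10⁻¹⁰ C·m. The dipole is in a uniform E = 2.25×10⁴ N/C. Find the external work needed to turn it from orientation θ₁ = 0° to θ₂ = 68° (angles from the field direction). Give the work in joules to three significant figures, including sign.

W ≈ 3.48×10⁻⁶ J

W_ext = ΔU = U(θ₂) − U(θ₁) = −pE cosθ₂ − (−pE cosθ₁) = pE(cosθ₁ − cosθ₂).
W = (2.47×10⁻¹⁰)(2.25×10⁴)·(cos0° − cos68°) = (5.558×10⁻⁶)·(+0.6254) = 3.476×10⁻⁶ J.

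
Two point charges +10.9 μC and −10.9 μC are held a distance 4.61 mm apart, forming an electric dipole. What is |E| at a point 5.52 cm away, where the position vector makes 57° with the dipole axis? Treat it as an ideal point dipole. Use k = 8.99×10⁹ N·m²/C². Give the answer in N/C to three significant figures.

Dipole moment p = qd = (1.09×10⁻⁵ C)(0.00461 m) = 5.025×10⁻⁸ C·m.
At angle θ the dipole field magnitude is E = (kp/r³)·√(1 + 3cos²θ).
kp/r³ = (8.99×10⁹)(5.025×10⁻⁸) / (0.0552)³ = 2.686×10⁶ N/C.
√(1 + 3cos²57°) = √(1 + 3·0.2966) = √1.8899 ≈ 1.3747.
E ≈ 2.686×10⁶ × 1.375 = 3.692×10⁶ N/C.

E ≈ 3.69×10⁶ N/C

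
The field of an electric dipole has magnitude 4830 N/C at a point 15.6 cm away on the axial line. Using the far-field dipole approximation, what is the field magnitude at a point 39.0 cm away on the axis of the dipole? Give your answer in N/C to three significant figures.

E ≈ 309 N/C

Dipole fields scale as 1/r³ in the far field; the geometry is the same at both points.
E₂ = E₁ · (r₁/r₂)³ = 4830 · (15.6/39.0)³.
(r₁/r₂)³ = (0.4)³ = 0.064.
E₂ ≈ 309.1 N/C.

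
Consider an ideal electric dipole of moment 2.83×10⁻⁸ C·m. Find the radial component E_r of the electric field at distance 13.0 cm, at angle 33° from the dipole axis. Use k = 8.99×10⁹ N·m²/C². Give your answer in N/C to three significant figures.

For a dipole, E_r = (2kp cosθ)/r³.
kp/r³ = (8.99×10⁹)(2.83×10⁻⁸)/(0.130)³ = 1.158×10⁵ N/C.
E_r = 2·1.158×10⁵·cos33° = 1.942×10⁵ N/C.

E_r ≈ 1.94×10⁵ N/C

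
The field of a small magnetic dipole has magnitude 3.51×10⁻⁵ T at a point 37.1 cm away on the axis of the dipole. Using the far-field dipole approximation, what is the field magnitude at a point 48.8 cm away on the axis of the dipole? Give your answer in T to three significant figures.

Dipole fields scale as 1/r³ in the far field; the geometry is the same at both points.
B₂ = B₁ · (r₁/r₂)³ = 3.51×10⁻⁵ · (37.1/48.8)³.
(r₁/r₂)³ = (0.7602)³ = 0.4394.
B₂ ≈ 1.542×10⁻⁵ T.

B ≈ 1.54×10⁻⁵ T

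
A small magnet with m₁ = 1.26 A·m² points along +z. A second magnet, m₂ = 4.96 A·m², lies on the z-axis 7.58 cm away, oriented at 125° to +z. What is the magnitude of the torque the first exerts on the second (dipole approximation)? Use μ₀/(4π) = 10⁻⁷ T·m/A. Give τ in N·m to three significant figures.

τ ≈ 0.00235 N·m

Dipole B is on the axis of dipole A, so B₁ there is axial: B₁ = (μ₀/4π)·2m₁/r³ along +z.
B₁ = 2(10⁻⁷)(1.26)/(0.0758)³ = 5.786×10⁻⁴ T.
τ = m₂ B₁ sinθ.
τ = (4.96)(5.786×10⁻⁴)·sin125° = 0.002351 N·m.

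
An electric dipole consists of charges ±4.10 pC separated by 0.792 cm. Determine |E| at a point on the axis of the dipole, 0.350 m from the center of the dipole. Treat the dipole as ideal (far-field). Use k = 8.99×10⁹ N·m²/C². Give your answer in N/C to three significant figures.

Dipole moment p = qd = (4.10×10⁻¹² C)(0.00792 m) = 3.247×10⁻¹⁴ C·m.
On the dipole axis E = 2kp/r³.
E = 2·(8.99×10⁹)(3.247×10⁻¹⁴) / (0.350)³ = 0.01362 N/C.

E ≈ 0.0136 N/C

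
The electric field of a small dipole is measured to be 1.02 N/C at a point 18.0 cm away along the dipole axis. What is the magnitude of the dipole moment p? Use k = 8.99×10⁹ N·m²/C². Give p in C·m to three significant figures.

On axis E = 2kp/r³, so p = Er³/(2k).
p = (1.02)·(0.180)³ / (2·8.99×10⁹) = 3.308×10⁻¹³ C·m.

p ≈ 3.31×10⁻¹³ C·m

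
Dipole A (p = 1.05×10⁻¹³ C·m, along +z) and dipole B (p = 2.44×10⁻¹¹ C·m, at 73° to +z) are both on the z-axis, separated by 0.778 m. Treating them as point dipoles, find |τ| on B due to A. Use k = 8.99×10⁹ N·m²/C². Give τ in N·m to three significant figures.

τ ≈ 9.35×10⁻¹⁴ N·m

The second dipole sits on the axis of the first, so the field there is axial: E₁ = 2kp₁/r³ along +z.
E₁ = 2(8.99×10⁹)(1.05×10⁻¹³)/(0.778)³ = 0.004009 N/C.
Torque on the second dipole: τ = p₂ E₁ sinθ.
τ = (2.44×10⁻¹¹)(0.004009)·sin73° = 9.355×10⁻¹⁴ N·m.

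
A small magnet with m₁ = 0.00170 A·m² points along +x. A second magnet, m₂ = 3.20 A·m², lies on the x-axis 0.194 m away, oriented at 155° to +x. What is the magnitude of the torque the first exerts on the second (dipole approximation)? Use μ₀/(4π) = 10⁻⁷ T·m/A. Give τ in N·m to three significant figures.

Dipole B is on the axis of dipole A, so B₁ there is axial: B₁ = (μ₀/4π)·2m₁/r³ along +x.
B₁ = 2(10⁻⁷)(0.00170)/(0.194)³ = 4.657×10⁻⁸ T.
τ = m₂ B₁ sinθ.
τ = (3.20)(4.657×10⁻⁸)·sin155° = 6.298×10⁻⁸ N·m.

τ ≈ 6.30×10⁻⁸ N·m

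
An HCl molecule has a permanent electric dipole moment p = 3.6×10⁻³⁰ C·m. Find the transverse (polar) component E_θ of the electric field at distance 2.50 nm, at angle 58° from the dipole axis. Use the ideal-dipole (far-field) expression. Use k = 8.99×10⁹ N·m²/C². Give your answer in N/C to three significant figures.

E_θ ≈ 1.76×10⁶ N/C

For a dipole, E_θ = (kp sinθ)/r³.
kp/r³ = (8.99×10⁹)(3.60×10⁻³⁰)/(2.50×10⁻⁹)³ = 2.071×10⁶ N/C.
E_θ = 2.071×10⁶·sin58° = 1.757×10⁶ N/C.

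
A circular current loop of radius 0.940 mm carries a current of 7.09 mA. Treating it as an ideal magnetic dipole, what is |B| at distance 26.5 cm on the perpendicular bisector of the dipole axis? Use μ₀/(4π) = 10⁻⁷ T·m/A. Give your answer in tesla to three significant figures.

Magnetic moment m = IA = Iπa² = (0.00709)·π·(9.40×10⁻⁴)² = 1.968×10⁻⁸ A·m².
In the equatorial plane B = (μ₀/4π)·m/r³ (half the axial value).
B = (10⁻⁷)·(1.968×10⁻⁸) / (0.265)³ = 1.058×10⁻¹³ T.

B ≈ 1.06×10⁻¹³ T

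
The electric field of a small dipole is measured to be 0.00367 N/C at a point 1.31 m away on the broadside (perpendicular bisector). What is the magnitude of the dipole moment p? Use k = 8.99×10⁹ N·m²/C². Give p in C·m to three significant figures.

p ≈ 9.18×10⁻¹³ C·m

In the equatorial plane E = kp/r³, so p = Er³/(k).
p = (0.00367)·(1.31)³ / (8.99×10⁹) = 9.177×10⁻¹³ C·m.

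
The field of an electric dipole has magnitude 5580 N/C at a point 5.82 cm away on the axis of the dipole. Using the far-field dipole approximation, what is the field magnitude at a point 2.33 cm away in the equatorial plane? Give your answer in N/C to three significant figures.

Dipole fields scale as 1/r³ in the far field.
The axial field is twice the equatorial field at the same r, so the geometry factor is 1/2.
E₂ = E₁ · (1/2) · (r₁/r₂)³ = 5580 · 0.5 · (5.82/2.33)³.
(r₁/r₂)³ = (2.498)³ = 15.58.
E₂ ≈ 4.348×10⁴ N/C.

E ≈ 4.35×10⁴ N/C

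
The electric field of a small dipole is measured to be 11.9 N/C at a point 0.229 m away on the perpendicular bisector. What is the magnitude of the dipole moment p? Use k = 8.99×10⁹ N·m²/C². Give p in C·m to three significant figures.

p ≈ 1.59×10⁻¹¹ C·m

In the equatorial plane E = kp/r³, so p = Er³/(k).
p = (11.9)·(0.229)³ / (8.99×10⁹) = 1.590×10⁻¹¹ C·m.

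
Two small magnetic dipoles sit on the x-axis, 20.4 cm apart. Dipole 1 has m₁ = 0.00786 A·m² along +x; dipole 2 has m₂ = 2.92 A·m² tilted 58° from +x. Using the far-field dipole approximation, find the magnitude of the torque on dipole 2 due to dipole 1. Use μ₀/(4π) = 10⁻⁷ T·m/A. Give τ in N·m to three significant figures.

τ ≈ 4.59×10⁻⁷ N·m

Dipole B is on the axis of dipole A, so B₁ there is axial: B₁ = (μ₀/4π)·2m₁/r³ along +x.
B₁ = 2(10⁻⁷)(0.00786)/(0.204)³ = 1.852×10⁻⁷ T.
τ = m₂ B₁ sinθ.
τ = (2.92)(1.852×10⁻⁷)·sin58° = 4.585×10⁻⁷ N·m.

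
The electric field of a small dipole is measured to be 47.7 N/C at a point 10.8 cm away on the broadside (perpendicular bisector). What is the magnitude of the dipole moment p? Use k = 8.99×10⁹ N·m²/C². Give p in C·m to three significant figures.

p ≈ 6.68×10⁻¹² C·m

In the equatorial plane E = kp/r³, so p = Er³/(k).
p = (47.7)·(0.108)³ / (8.99×10⁹) = 6.684×10⁻¹² C·m.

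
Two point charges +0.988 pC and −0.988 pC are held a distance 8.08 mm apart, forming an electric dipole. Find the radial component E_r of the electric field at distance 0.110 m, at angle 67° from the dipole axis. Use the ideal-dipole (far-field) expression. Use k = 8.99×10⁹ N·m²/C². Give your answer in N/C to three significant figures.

Dipole moment p = qd = (9.88×10⁻¹³ C)(0.00808 m) = 7.983×10⁻¹⁵ C·m.
For a dipole, E_r = (2kp cosθ)/r³.
kp/r³ = (8.99×10⁹)(7.983×10⁻¹⁵)/(0.110)³ = 0.05392 N/C.
E_r = 2·0.05392·cos67° = 0.04214 N/C.

E_r ≈ 0.0421 N/C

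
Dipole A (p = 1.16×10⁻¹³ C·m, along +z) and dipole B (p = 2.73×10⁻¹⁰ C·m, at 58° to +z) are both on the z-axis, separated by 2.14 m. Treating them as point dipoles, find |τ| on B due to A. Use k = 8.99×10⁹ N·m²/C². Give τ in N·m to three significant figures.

τ ≈ 4.93×10⁻¹⁴ N·m

The second dipole sits on the axis of the first, so the field there is axial: E₁ = 2kp₁/r³ along +z.
E₁ = 2(8.99×10⁹)(1.16×10⁻¹³)/(2.14)³ = 2.128×10⁻⁴ N/C.
Torque on the second dipole: τ = p₂ E₁ sinθ.
τ = (2.73×10⁻¹⁰)(2.128×10⁻⁴)·sin58° = 4.927×10⁻¹⁴ N·m.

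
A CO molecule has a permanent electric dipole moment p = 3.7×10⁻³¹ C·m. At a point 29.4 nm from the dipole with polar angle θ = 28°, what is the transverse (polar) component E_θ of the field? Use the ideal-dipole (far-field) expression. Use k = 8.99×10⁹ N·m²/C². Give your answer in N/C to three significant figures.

E_θ ≈ 61.5 N/C

For a dipole, E_θ = (kp sinθ)/r³.
kp/r³ = (8.99×10⁹)(3.70×10⁻³¹)/(2.94×10⁻⁸)³ = 130.9 N/C.
E_θ = 130.9·sin28° = 61.45 N/C.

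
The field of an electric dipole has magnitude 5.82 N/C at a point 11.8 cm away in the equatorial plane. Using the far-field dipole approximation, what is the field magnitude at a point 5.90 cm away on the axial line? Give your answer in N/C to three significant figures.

Dipole fields scale as 1/r³ in the far field.
The axial field is twice the equatorial field at the same r, so the geometry factor is 2/1.
E₂ = E₁ · (2/1) · (r₁/r₂)³ = 5.82 · 2 · (11.8/5.90)³.
(r₁/r₂)³ = (2)³ = 8.
E₂ ≈ 93.12 N/C.

E ≈ 93.1 N/C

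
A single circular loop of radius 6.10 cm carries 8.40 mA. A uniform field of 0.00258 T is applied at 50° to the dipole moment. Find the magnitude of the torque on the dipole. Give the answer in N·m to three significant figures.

Magnetic moment m = IA = Iπa² = (0.00840)·π·(0.0610)² = 9.819×10⁻⁵ A·m².
Torque on a magnetic dipole: τ = mB sinθ.
τ = (9.819×10⁻⁵)(0.00258)·sin50° = 1.941×10⁻⁷ N·m.

τ ≈ 1.94×10⁻⁷ N·m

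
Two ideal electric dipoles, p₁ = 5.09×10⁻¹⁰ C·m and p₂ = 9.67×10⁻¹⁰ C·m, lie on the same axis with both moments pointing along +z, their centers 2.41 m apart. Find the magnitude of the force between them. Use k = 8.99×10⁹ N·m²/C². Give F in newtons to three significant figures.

On-axis field of dipole 1 at distance r: E = 2kp₁/r³. Force on dipole 2 is F = p₂·dE/dr (gradient along axis).
dE/dr = −6kp₁/r⁴, so |F| = 6kp₁p₂/r⁴ (attractive for aligned moments).
F = 6(8.99×10⁹)(5.09×10⁻¹⁰)(9.67×10⁻¹⁰)/(2.41)⁴ = 7.870×10⁻¹⁰ N.

F ≈ 7.87×10⁻¹⁰ N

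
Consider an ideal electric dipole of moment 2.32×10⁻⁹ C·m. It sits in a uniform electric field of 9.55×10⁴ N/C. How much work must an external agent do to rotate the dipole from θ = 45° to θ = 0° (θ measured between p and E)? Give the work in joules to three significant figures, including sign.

W_ext = ΔU = U(θ₂) − U(θ₁) = −pE cosθ₂ − (−pE cosθ₁) = pE(cosθ₁ − cosθ₂).
W = (2.32×10⁻⁹)(9.55×10⁴)·(cos45° − cos0°) = (2.216×10⁻⁴)·(-0.2929) = -6.489×10⁻⁵ J.

W ≈ -6.49×10⁻⁵ J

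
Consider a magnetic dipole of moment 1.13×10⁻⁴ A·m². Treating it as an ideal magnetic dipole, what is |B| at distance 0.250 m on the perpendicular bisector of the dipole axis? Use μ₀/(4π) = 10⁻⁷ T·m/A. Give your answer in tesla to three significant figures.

In the equatorial plane B = (μ₀/4π)·m/r³ (half the axial value).
B = (10⁻⁷)·(1.13×10⁻⁴) / (0.250)³ = 7.232×10⁻¹⁰ T.

B ≈ 7.23×10⁻¹⁰ T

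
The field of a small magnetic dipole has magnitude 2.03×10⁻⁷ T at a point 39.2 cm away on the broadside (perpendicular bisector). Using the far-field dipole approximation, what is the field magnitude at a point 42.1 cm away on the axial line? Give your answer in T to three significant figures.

B ≈ 3.28×10⁻⁷ T

Dipole fields scale as 1/r³ in the far field.
The axial field is twice the equatorial field at the same r, so the geometry factor is 2/1.
B₂ = B₁ · (2/1) · (r₁/r₂)³ = 2.03×10⁻⁷ · 2 · (39.2/42.1)³.
(r₁/r₂)³ = (0.9311)³ = 0.8073.
B₂ ≈ 3.277×10⁻⁷ T.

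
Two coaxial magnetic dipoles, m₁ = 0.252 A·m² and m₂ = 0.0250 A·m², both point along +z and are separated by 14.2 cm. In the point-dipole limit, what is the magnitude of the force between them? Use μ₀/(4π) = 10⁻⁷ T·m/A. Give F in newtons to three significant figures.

On-axis B of dipole 1: B = (μ₀/4π)·2m₁/r³. Force on dipole 2: F = m₂·dB/dr.
dB/dr = −(μ₀/4π)·6m₁/r⁴, so |F| = (μ₀/4π)·6m₁m₂/r⁴.
F = 6(10⁻⁷)(0.252)(0.0250)/(0.142)⁴ = 9.297×10⁻⁶ N.

F ≈ 9.30×10⁻⁶ N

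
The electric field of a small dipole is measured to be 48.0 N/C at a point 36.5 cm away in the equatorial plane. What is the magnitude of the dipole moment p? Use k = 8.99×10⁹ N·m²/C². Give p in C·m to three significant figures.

In the equatorial plane E = kp/r³, so p = Er³/(k).
p = (48.0)·(0.365)³ / (8.99×10⁹) = 2.596×10⁻¹⁰ C·m.

p ≈ 2.60×10⁻¹⁰ C·m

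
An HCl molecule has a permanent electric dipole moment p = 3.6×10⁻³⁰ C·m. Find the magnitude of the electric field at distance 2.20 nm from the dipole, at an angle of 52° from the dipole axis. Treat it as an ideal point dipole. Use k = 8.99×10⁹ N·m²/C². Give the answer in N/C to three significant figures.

E ≈ 4.44×10⁶ N/C

At angle θ the dipole field magnitude is E = (kp/r³)·√(1 + 3cos²θ).
kp/r³ = (8.99×10⁹)(3.60×10⁻³⁰) / (2.20×10⁻⁹)³ = 3.039×10⁶ N/C.
√(1 + 3cos²52°) = √(1 + 3·0.3790) = √2.1371 ≈ 1.4619.
E ≈ 3.039×10⁶ × 1.462 = 4.443×10⁶ N/C.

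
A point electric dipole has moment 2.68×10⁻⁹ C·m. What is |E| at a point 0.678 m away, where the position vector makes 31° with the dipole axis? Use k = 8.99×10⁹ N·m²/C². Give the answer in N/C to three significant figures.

At angle θ the dipole field magnitude is E = (kp/r³)·√(1 + 3cos²θ).
kp/r³ = (8.99×10⁹)(2.68×10⁻⁹) / (0.678)³ = 77.30 N/C.
√(1 + 3cos²31°) = √(1 + 3·0.7347) = √3.2042 ≈ 1.7900.
E ≈ 77.30 × 1.790 = 138.4 N/C.

E ≈ 138 N/C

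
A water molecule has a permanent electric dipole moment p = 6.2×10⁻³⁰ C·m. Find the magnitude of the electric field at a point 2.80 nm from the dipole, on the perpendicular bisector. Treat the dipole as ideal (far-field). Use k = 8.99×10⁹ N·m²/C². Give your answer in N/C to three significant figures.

E ≈ 2.54×10⁶ N/C

On the perpendicular bisector E = kp/r³ (half the axial value at the same distance).
E = (8.99×10⁹)(6.20×10⁻³⁰) / (2.80×10⁻⁹)³ = 2.539×10⁶ N/C.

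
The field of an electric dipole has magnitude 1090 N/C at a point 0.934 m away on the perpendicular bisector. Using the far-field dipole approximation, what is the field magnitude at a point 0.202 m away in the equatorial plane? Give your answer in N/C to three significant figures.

Dipole fields scale as 1/r³ in the far field; the geometry is the same at both points.
E₂ = E₁ · (r₁/r₂)³ = 1090 · (0.934/0.202)³.
(r₁/r₂)³ = (4.624)³ = 98.85.
E₂ ≈ 1.077×10⁵ N/C.

E ≈ 1.08×10⁵ N/C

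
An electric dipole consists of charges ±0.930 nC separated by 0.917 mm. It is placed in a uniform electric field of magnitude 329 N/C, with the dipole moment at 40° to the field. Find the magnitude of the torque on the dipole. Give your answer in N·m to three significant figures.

τ ≈ 1.80×10⁻¹⁰ N·m

Dipole moment p = qd = (9.30×10⁻¹⁰ C)(9.17×10⁻⁴ m) = 8.528×10⁻¹³ C·m.
Torque on an electric dipole: τ = pE sinθ.
τ = (8.528×10⁻¹³)(329)·sin40° = 1.803×10⁻¹⁰ N·m.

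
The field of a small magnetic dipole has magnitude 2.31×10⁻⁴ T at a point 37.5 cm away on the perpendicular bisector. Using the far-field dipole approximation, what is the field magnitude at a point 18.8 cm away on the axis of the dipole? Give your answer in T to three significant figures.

Dipole fields scale as 1/r³ in the far field.
The axial field is twice the equatorial field at the same r, so the geometry factor is 2/1.
B₂ = B₁ · (2/1) · (r₁/r₂)³ = 2.31×10⁻⁴ · 2 · (37.5/18.8)³.
(r₁/r₂)³ = (1.995)³ = 7.936.
B₂ ≈ 0.003667 T.

B ≈ 0.00367 T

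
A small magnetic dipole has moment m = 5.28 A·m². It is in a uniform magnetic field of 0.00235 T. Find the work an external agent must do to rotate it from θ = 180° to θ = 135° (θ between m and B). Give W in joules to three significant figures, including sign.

W ≈ -0.00363 J

W_ext = ΔU = −mB cosθ₂ + mB cosθ₁ = mB(cosθ₁ − cosθ₂).
W = (5.28)(0.00235)·(cos180° − cos135°) = (0.01241)·(-0.2929) = -0.003634 J.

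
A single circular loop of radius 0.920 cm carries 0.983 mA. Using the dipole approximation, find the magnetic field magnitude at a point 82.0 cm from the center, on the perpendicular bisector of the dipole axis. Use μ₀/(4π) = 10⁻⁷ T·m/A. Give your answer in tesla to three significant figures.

B ≈ 4.74×10⁻¹⁴ T

Magnetic moment m = IA = Iπa² = (9.83×10⁻⁴)·π·(0.00920)² = 2.614×10⁻⁷ A·m².
In the equatorial plane B = (μ₀/4π)·m/r³ (half the axial value).
B = (10⁻⁷)·(2.614×10⁻⁷) / (0.820)³ = 4.741×10⁻¹⁴ T.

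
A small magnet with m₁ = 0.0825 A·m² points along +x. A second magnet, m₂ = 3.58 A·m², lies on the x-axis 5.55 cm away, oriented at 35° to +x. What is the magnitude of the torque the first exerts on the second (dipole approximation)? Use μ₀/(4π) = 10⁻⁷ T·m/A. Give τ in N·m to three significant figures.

τ ≈ 1.98×10⁻⁴ N·m

Dipole B is on the axis of dipole A, so B₁ there is axial: B₁ = (μ₀/4π)·2m₁/r³ along +x.
B₁ = 2(10⁻⁷)(0.0825)/(0.0555)³ = 9.652×10⁻⁵ T.
τ = m₂ B₁ sinθ.
τ = (3.58)(9.652×10⁻⁵)·sin35° = 1.982×10⁻⁴ N·m.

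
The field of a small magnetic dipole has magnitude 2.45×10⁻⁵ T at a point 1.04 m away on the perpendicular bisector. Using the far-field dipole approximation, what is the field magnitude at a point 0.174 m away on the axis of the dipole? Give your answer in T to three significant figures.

Dipole fields scale as 1/r³ in the far field.
The axial field is twice the equatorial field at the same r, so the geometry factor is 2/1.
B₂ = B₁ · (2/1) · (r₁/r₂)³ = 2.45×10⁻⁵ · 2 · (1.04/0.174)³.
(r₁/r₂)³ = (5.977)³ = 213.5.
B₂ ≈ 0.01046 T.

B ≈ 0.0105 T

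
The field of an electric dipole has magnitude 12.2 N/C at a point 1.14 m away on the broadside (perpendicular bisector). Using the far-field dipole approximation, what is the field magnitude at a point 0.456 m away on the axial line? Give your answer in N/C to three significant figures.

Dipole fields scale as 1/r³ in the far field.
The axial field is twice the equatorial field at the same r, so the geometry factor is 2/1.
E₂ = E₁ · (2/1) · (r₁/r₂)³ = 12.2 · 2 · (1.14/0.456)³.
(r₁/r₂)³ = (2.5)³ = 15.62.
E₂ ≈ 381.2 N/C.

E ≈ 381 N/C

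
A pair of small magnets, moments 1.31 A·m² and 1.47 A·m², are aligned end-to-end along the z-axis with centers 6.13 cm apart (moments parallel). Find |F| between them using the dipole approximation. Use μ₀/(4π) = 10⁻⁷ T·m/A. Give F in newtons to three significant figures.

On-axis B of dipole 1: B = (μ₀/4π)·2m₁/r³. Force on dipole 2: F = m₂·dB/dr.
dB/dr = −(μ₀/4π)·6m₁/r⁴, so |F| = (μ₀/4π)·6m₁m₂/r⁴.
F = 6(10⁻⁷)(1.31)(1.47)/(0.0613)⁴ = 0.08183 N.

F ≈ 0.0818 N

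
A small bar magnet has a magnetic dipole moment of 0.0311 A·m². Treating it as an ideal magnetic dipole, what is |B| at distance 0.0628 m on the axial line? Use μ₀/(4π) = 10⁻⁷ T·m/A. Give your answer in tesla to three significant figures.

On axis B = (μ₀/4π)·2m/r³.
B = 2·(10⁻⁷)·(0.0311) / (0.0628)³ = 2.511×10⁻⁵ T.

B ≈ 2.51×10⁻⁵ T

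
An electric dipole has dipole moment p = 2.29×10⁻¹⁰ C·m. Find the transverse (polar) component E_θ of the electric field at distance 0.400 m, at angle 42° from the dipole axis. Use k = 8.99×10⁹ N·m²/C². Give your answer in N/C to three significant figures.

For a dipole, E_θ = (kp sinθ)/r³.
kp/r³ = (8.99×10⁹)(2.29×10⁻¹⁰)/(0.400)³ = 32.17 N/C.
E_θ = 32.17·sin42° = 21.52 N/C.

E_θ ≈ 21.5 N/C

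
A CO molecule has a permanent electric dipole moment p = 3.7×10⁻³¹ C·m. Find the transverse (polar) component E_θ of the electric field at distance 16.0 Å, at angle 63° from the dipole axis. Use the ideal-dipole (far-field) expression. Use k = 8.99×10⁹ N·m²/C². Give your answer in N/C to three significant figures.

E_θ ≈ 7.24×10⁵ N/C

For a dipole, E_θ = (kp sinθ)/r³.
kp/r³ = (8.99×10⁹)(3.70×10⁻³¹)/(1.60×10⁻⁹)³ = 8.121×10⁵ N/C.
E_θ = 8.121×10⁵·sin63° = 7.236×10⁵ N/C.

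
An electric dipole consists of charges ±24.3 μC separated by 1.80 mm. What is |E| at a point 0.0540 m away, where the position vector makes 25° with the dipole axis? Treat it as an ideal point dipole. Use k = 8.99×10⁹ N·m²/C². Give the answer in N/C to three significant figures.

E ≈ 4.65×10⁶ N/C

Dipole moment p = qd = (2.43×10⁻⁵ C)(0.00180 m) = 4.374×10⁻⁸ C·m.
At angle θ the dipole field magnitude is E = (kp/r³)·√(1 + 3cos²θ).
kp/r³ = (8.99×10⁹)(4.374×10⁻⁸) / (0.0540)³ = 2.497×10⁶ N/C.
√(1 + 3cos²25°) = √(1 + 3·0.8214) = √3.4642 ≈ 1.8612.
E ≈ 2.497×10⁶ × 1.861 = 4.648×10⁶ N/C.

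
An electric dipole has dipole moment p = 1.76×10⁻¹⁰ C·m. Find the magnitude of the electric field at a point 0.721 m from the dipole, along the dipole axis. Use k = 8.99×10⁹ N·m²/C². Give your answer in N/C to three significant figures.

On the dipole axis E = 2kp/r³.
E = 2·(8.99×10⁹)(1.76×10⁻¹⁰) / (0.721)³ = 8.443 N/C.

E ≈ 8.44 N/C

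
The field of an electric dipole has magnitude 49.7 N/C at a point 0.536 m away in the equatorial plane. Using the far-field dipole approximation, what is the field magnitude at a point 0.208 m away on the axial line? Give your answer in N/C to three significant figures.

Dipole fields scale as 1/r³ in the far field.
The axial field is twice the equatorial field at the same r, so the geometry factor is 2/1.
E₂ = E₁ · (2/1) · (r₁/r₂)³ = 49.7 · 2 · (0.536/0.208)³.
(r₁/r₂)³ = (2.577)³ = 17.11.
E₂ ≈ 1701 N/C.

E ≈ 1700 N/C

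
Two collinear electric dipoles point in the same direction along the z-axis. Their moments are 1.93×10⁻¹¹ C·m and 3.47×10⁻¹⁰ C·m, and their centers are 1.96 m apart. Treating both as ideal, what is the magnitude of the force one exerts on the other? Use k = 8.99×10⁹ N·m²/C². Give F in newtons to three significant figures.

On-axis field of dipole 1 at distance r: E = 2kp₁/r³. Force on dipole 2 is F = p₂·dE/dr (gradient along axis).
dE/dr = −6kp₁/r⁴, so |F| = 6kp₁p₂/r⁴ (attractive for aligned moments).
F = 6(8.99×10⁹)(1.93×10⁻¹¹)(3.47×10⁻¹⁰)/(1.96)⁴ = 2.448×10⁻¹¹ N.

F ≈ 2.45×10⁻¹¹ N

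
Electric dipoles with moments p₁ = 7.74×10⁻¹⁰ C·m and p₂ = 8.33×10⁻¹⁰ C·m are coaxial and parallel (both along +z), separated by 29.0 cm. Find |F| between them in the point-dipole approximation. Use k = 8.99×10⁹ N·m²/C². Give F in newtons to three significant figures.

On-axis field of dipole 1 at distance r: E = 2kp₁/r³. Force on dipole 2 is F = p₂·dE/dr (gradient along axis).
dE/dr = −6kp₁/r⁴, so |F| = 6kp₁p₂/r⁴ (attractive for aligned moments).
F = 6(8.99×10⁹)(7.74×10⁻¹⁰)(8.33×10⁻¹⁰)/(0.290)⁴ = 4.917×10⁻⁶ N.

F ≈ 4.92×10⁻⁶ N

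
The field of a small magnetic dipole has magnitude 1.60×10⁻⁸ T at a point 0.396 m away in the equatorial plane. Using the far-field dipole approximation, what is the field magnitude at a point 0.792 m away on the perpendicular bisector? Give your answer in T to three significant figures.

Dipole fields scale as 1/r³ in the far field; the geometry is the same at both points.
B₂ = B₁ · (r₁/r₂)³ = 1.60×10⁻⁸ · (0.396/0.792)³.
(r₁/r₂)³ = (0.5)³ = 0.125.
B₂ ≈ 2.000×10⁻⁹ T.

B ≈ 2.00×10⁻⁹ T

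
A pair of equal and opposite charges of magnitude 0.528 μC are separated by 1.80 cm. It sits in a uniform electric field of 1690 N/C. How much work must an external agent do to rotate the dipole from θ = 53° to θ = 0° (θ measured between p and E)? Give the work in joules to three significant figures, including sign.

Dipole moment p = qd = (5.28×10⁻⁷ C)(0.0180 m) = 9.504×10⁻⁹ C·m.
W_ext = ΔU = U(θ₂) − U(θ₁) = −pE cosθ₂ − (−pE cosθ₁) = pE(cosθ₁ − cosθ₂).
W = (9.504×10⁻⁹)(1690)·(cos53° − cos0°) = (1.606×10⁻⁵)·(-0.3982) = -6.396×10⁻⁶ J.

W ≈ -6.40×10⁻⁶ J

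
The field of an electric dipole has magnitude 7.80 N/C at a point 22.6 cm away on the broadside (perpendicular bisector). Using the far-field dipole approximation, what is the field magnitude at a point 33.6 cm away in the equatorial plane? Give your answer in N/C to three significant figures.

Dipole fields scale as 1/r³ in the far field; the geometry is the same at both points.
E₂ = E₁ · (r₁/r₂)³ = 7.80 · (22.6/33.6)³.
(r₁/r₂)³ = (0.6726)³ = 0.3043.
E₂ ≈ 2.374 N/C.

E ≈ 2.37 N/C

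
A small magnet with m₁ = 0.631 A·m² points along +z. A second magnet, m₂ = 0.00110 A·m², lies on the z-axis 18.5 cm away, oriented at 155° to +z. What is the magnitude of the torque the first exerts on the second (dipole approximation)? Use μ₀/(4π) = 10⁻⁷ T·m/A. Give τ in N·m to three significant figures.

τ ≈ 9.27×10⁻⁹ N·m

Dipole B is on the axis of dipole A, so B₁ there is axial: B₁ = (μ₀/4π)·2m₁/r³ along +z.
B₁ = 2(10⁻⁷)(0.631)/(0.185)³ = 1.993×10⁻⁵ T.
τ = m₂ B₁ sinθ.
τ = (0.00110)(1.993×10⁻⁵)·sin155° = 9.266×10⁻⁹ N·m.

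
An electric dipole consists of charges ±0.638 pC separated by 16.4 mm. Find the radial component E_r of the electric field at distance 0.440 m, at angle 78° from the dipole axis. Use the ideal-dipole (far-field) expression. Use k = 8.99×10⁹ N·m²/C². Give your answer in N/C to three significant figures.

E_r ≈ 4.59×10⁻⁴ N/C

Dipole moment p = qd = (6.38×10⁻¹³ C)(0.0164 m) = 1.046×10⁻¹⁴ C·m.
For a dipole, E_r = (2kp cosθ)/r³.
kp/r³ = (8.99×10⁹)(1.046×10⁻¹⁴)/(0.440)³ = 0.001104 N/C.
E_r = 2·0.001104·cos78° = 4.590×10⁻⁴ N/C.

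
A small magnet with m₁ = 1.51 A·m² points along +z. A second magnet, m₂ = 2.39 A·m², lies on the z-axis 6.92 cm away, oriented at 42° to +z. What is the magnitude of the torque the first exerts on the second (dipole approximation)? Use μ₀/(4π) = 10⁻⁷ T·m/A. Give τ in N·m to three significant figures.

τ ≈ 0.00146 N·m

Dipole B is on the axis of dipole A, so B₁ there is axial: B₁ = (μ₀/4π)·2m₁/r³ along +z.
B₁ = 2(10⁻⁷)(1.51)/(0.0692)³ = 9.114×10⁻⁴ T.
τ = m₂ B₁ sinθ.
τ = (2.39)(9.114×10⁻⁴)·sin42° = 0.001457 N·m.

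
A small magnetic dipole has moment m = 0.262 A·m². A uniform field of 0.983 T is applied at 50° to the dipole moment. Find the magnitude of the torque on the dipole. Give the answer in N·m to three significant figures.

Torque on a magnetic dipole: τ = mB sinθ.
τ = (0.262)(0.983)·sin50° = 0.1973 N·m.

τ ≈ 0.197 N·m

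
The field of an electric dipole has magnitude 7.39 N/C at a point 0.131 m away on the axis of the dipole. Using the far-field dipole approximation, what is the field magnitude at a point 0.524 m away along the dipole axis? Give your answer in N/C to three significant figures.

Dipole fields scale as 1/r³ in the far field; the geometry is the same at both points.
E₂ = E₁ · (r₁/r₂)³ = 7.39 · (0.131/0.524)³.
(r₁/r₂)³ = (0.25)³ = 0.01562.
E₂ ≈ 0.1155 N/C.

E ≈ 0.115 N/C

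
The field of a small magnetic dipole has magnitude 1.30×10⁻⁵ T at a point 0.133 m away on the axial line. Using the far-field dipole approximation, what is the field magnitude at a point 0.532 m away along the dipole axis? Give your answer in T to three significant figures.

B ≈ 2.03×10⁻⁷ T

Dipole fields scale as 1/r³ in the far field; the geometry is the same at both points.
B₂ = B₁ · (r₁/r₂)³ = 1.30×10⁻⁵ · (0.133/0.532)³.
(r₁/r₂)³ = (0.25)³ = 0.01562.
B₂ ≈ 2.031×10⁻⁷ T.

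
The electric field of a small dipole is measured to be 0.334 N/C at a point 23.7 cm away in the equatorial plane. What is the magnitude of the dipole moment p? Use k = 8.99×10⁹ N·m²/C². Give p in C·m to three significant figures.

p ≈ 4.95×10⁻¹³ C·m

In the equatorial plane E = kp/r³, so p = Er³/(k).
p = (0.334)·(0.237)³ / (8.99×10⁹) = 4.946×10⁻¹³ C·m.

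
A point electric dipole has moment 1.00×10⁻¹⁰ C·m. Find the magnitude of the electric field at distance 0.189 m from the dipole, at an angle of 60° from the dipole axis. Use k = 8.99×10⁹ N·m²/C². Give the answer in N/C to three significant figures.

At angle θ the dipole field magnitude is E = (kp/r³)·√(1 + 3cos²θ).
kp/r³ = (8.99×10⁹)(1.00×10⁻¹⁰) / (0.189)³ = 133.2 N/C.
√(1 + 3cos²60°) = √(1 + 3·0.2500) = √1.7500 ≈ 1.3229.
E ≈ 133.2 × 1.323 = 176.2 N/C.

E ≈ 176 N/C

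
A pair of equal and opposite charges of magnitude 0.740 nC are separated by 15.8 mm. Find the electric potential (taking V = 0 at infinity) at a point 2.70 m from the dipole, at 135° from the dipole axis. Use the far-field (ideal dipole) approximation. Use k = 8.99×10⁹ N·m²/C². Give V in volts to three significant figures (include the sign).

Dipole moment p = qd = (7.40×10⁻¹⁰ C)(0.0158 m) = 1.169×10⁻¹¹ C·m.
The dipole potential is V = kp cosθ / r².
V = (8.99×10⁹)(1.169×10⁻¹¹)·cos135° / (2.70)² = -0.01019 V.

V ≈ -0.0102 V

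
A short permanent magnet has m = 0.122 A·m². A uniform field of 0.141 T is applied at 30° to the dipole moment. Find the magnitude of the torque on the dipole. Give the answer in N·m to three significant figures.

τ ≈ 0.00860 N·m

Torque on a magnetic dipole: τ = mB sinθ.
τ = (0.122)(0.141)·sin30° = 0.008601 N·m.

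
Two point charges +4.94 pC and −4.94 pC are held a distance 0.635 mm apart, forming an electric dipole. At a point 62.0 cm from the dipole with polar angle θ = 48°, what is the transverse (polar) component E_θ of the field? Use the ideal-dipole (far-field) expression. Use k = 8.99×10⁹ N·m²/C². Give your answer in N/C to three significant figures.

E_θ ≈ 8.79×10⁻⁵ N/C

Dipole moment p = qd = (4.94×10⁻¹² C)(6.35×10⁻⁴ m) = 3.137×10⁻¹⁵ C·m.
For a dipole, E_θ = (kp sinθ)/r³.
kp/r³ = (8.99×10⁹)(3.137×10⁻¹⁵)/(0.620)³ = 1.183×10⁻⁴ N/C.
E_θ = 1.183×10⁻⁴·sin48° = 8.794×10⁻⁵ N/C.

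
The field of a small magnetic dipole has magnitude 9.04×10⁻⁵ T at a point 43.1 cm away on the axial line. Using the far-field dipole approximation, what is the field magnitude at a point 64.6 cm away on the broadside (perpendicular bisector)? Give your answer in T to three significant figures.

Dipole fields scale as 1/r³ in the far field.
The axial field is twice the equatorial field at the same r, so the geometry factor is 1/2.
B₂ = B₁ · (1/2) · (r₁/r₂)³ = 9.04×10⁻⁵ · 0.5 · (43.1/64.6)³.
(r₁/r₂)³ = (0.6672)³ = 0.297.
B₂ ≈ 1.342×10⁻⁵ T.

B ≈ 1.34×10⁻⁵ T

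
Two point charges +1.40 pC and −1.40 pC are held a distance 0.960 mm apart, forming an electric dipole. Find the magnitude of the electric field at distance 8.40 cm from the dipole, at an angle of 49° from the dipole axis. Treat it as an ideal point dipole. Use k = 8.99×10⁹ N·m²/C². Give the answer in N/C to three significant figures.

E ≈ 0.0309 N/C

Dipole moment p = qd = (1.40×10⁻¹² C)(9.60×10⁻⁴ m) = 1.344×10⁻¹⁵ C·m.
At angle θ the dipole field magnitude is E = (kp/r³)·√(1 + 3cos²θ).
kp/r³ = (8.99×10⁹)(1.344×10⁻¹⁵) / (0.0840)³ = 0.02039 N/C.
√(1 + 3cos²49°) = √(1 + 3·0.4304) = √2.2912 ≈ 1.5137.
E ≈ 0.02039 × 1.514 = 0.03086 N/C.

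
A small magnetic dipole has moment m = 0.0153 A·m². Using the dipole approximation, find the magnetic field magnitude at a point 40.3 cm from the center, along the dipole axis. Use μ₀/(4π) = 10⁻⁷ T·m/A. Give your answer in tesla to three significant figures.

B ≈ 4.68×10⁻⁸ T

On axis B = (μ₀/4π)·2m/r³.
B = 2·(10⁻⁷)·(0.0153) / (0.403)³ = 4.675×10⁻⁸ T.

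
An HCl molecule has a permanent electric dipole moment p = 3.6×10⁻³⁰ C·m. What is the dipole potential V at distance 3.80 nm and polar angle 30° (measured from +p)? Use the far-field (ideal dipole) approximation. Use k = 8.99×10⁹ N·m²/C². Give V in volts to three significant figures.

V ≈ 0.00194 V

The dipole potential is V = kp cosθ / r².
V = (8.99×10⁹)(3.60×10⁻³⁰)·cos30° / (3.80×10⁻⁹)² = 0.001941 V.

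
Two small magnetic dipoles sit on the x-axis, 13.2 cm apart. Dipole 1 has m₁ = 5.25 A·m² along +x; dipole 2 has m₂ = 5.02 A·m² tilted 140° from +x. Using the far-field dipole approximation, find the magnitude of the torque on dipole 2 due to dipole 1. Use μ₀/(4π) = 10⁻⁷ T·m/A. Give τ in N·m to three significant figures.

Dipole B is on the axis of dipole A, so B₁ there is axial: B₁ = (μ₀/4π)·2m₁/r³ along +x.
B₁ = 2(10⁻⁷)(5.25)/(0.132)³ = 4.565×10⁻⁴ T.
τ = m₂ B₁ sinθ.
τ = (5.02)(4.565×10⁻⁴)·sin140° = 0.001473 N·m.

τ ≈ 0.00147 N·m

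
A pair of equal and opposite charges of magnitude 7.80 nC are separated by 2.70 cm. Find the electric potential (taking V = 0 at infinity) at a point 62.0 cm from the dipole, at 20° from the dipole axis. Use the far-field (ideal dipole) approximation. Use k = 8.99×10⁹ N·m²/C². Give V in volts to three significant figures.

V ≈ 4.63 V

Dipole moment p = qd = (7.80×10⁻⁹ C)(0.0270 m) = 2.106×10⁻¹⁰ C·m.
The dipole potential is V = kp cosθ / r².
V = (8.99×10⁹)(2.106×10⁻¹⁰)·cos20° / (0.620)² = 4.628 V.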